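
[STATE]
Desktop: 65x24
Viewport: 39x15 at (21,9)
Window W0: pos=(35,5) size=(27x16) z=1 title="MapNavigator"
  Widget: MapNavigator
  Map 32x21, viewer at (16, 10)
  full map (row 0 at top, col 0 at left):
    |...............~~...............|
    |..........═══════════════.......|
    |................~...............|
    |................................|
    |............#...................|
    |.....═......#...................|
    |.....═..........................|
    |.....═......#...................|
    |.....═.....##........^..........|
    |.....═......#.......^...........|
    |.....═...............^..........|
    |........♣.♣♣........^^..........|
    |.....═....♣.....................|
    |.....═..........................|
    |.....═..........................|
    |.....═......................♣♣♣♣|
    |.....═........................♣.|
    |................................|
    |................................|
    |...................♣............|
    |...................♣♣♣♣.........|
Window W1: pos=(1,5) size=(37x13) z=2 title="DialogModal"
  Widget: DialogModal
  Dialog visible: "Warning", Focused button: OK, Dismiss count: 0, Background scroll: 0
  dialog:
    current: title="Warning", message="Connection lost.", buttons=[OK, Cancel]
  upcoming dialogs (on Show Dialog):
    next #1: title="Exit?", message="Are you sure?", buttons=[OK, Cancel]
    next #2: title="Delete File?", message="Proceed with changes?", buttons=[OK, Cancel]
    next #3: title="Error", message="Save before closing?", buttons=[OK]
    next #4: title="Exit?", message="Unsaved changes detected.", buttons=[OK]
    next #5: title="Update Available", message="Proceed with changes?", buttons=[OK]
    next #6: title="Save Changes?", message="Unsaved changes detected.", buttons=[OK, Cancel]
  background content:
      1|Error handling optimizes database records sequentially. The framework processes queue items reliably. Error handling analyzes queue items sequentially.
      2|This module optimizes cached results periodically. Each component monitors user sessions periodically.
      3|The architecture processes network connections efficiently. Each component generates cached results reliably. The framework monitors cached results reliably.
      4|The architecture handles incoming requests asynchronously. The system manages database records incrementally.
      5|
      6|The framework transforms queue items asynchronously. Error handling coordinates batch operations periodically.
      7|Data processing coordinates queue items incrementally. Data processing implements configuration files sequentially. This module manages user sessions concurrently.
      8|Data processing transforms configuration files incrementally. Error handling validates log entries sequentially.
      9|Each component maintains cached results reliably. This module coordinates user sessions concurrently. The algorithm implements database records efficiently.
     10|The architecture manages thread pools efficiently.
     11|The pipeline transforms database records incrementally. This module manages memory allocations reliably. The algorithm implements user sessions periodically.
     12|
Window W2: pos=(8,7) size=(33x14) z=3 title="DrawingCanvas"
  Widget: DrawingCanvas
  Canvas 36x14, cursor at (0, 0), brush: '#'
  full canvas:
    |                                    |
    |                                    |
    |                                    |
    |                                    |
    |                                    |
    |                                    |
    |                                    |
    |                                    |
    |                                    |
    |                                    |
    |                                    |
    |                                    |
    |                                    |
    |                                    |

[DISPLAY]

───────────────────┨...#...............
                   ┃...................
                   ┃...#...............
                   ┃..##........^......
                   ┃...#.......^.......
                   ┃.......@....^......
                   ┃.♣♣........^^......
                   ┃.♣.................
                   ┃...................
                   ┃...................
                   ┃...................
━━━━━━━━━━━━━━━━━━━┛━━━━━━━━━━━━━━━━━━━
                                       
                                       
                                       


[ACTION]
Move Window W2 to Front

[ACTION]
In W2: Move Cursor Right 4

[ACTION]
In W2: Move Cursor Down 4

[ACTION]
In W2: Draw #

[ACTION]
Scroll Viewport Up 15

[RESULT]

                                       
                                       
                                       
                                       
                                       
━━━━━━━━━━━━━━━━┓━━━━━━━━━━━━━━━━━━━━━━
                ┃apNavigator           
━━━━━━━━━━━━━━━━━━━┓───────────────────
as                 ┃...#...............
───────────────────┨...#...............
                   ┃...................
                   ┃...#...............
                   ┃..##........^......
                   ┃...#.......^.......
                   ┃.......@....^......


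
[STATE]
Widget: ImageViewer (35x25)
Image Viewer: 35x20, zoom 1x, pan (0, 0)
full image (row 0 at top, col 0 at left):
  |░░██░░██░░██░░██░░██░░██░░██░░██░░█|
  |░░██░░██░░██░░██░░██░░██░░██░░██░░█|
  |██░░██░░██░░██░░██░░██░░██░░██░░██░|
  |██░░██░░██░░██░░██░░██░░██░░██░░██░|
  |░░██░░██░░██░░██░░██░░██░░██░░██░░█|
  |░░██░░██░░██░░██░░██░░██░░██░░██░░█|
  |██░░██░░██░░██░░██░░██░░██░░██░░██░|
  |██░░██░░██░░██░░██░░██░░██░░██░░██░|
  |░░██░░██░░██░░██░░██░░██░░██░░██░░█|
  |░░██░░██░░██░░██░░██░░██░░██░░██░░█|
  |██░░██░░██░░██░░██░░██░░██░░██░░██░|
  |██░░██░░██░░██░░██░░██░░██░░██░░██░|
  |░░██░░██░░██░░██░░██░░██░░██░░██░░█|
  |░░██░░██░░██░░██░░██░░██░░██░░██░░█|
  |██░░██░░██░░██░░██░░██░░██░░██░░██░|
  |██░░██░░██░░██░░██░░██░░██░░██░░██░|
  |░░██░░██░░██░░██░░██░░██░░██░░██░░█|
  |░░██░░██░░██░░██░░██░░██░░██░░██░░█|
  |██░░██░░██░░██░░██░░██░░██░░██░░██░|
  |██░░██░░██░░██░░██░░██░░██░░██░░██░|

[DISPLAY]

░░██░░██░░██░░██░░██░░██░░██░░██░░█
░░██░░██░░██░░██░░██░░██░░██░░██░░█
██░░██░░██░░██░░██░░██░░██░░██░░██░
██░░██░░██░░██░░██░░██░░██░░██░░██░
░░██░░██░░██░░██░░██░░██░░██░░██░░█
░░██░░██░░██░░██░░██░░██░░██░░██░░█
██░░██░░██░░██░░██░░██░░██░░██░░██░
██░░██░░██░░██░░██░░██░░██░░██░░██░
░░██░░██░░██░░██░░██░░██░░██░░██░░█
░░██░░██░░██░░██░░██░░██░░██░░██░░█
██░░██░░██░░██░░██░░██░░██░░██░░██░
██░░██░░██░░██░░██░░██░░██░░██░░██░
░░██░░██░░██░░██░░██░░██░░██░░██░░█
░░██░░██░░██░░██░░██░░██░░██░░██░░█
██░░██░░██░░██░░██░░██░░██░░██░░██░
██░░██░░██░░██░░██░░██░░██░░██░░██░
░░██░░██░░██░░██░░██░░██░░██░░██░░█
░░██░░██░░██░░██░░██░░██░░██░░██░░█
██░░██░░██░░██░░██░░██░░██░░██░░██░
██░░██░░██░░██░░██░░██░░██░░██░░██░
                                   
                                   
                                   
                                   
                                   


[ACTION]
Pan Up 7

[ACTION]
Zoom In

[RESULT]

░░░░████░░░░████░░░░████░░░░████░░░
░░░░████░░░░████░░░░████░░░░████░░░
░░░░████░░░░████░░░░████░░░░████░░░
░░░░████░░░░████░░░░████░░░░████░░░
████░░░░████░░░░████░░░░████░░░░███
████░░░░████░░░░████░░░░████░░░░███
████░░░░████░░░░████░░░░████░░░░███
████░░░░████░░░░████░░░░████░░░░███
░░░░████░░░░████░░░░████░░░░████░░░
░░░░████░░░░████░░░░████░░░░████░░░
░░░░████░░░░████░░░░████░░░░████░░░
░░░░████░░░░████░░░░████░░░░████░░░
████░░░░████░░░░████░░░░████░░░░███
████░░░░████░░░░████░░░░████░░░░███
████░░░░████░░░░████░░░░████░░░░███
████░░░░████░░░░████░░░░████░░░░███
░░░░████░░░░████░░░░████░░░░████░░░
░░░░████░░░░████░░░░████░░░░████░░░
░░░░████░░░░████░░░░████░░░░████░░░
░░░░████░░░░████░░░░████░░░░████░░░
████░░░░████░░░░████░░░░████░░░░███
████░░░░████░░░░████░░░░████░░░░███
████░░░░████░░░░████░░░░████░░░░███
████░░░░████░░░░████░░░░████░░░░███
░░░░████░░░░████░░░░████░░░░████░░░


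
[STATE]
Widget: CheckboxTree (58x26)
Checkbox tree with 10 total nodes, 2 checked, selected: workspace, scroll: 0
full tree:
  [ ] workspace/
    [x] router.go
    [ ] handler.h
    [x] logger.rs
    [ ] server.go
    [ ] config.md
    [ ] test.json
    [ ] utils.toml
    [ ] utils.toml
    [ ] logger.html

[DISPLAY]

>[-] workspace/                                           
   [x] router.go                                          
   [ ] handler.h                                          
   [x] logger.rs                                          
   [ ] server.go                                          
   [ ] config.md                                          
   [ ] test.json                                          
   [ ] utils.toml                                         
   [ ] utils.toml                                         
   [ ] logger.html                                        
                                                          
                                                          
                                                          
                                                          
                                                          
                                                          
                                                          
                                                          
                                                          
                                                          
                                                          
                                                          
                                                          
                                                          
                                                          
                                                          


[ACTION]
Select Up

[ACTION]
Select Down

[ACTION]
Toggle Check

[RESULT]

 [-] workspace/                                           
>  [ ] router.go                                          
   [ ] handler.h                                          
   [x] logger.rs                                          
   [ ] server.go                                          
   [ ] config.md                                          
   [ ] test.json                                          
   [ ] utils.toml                                         
   [ ] utils.toml                                         
   [ ] logger.html                                        
                                                          
                                                          
                                                          
                                                          
                                                          
                                                          
                                                          
                                                          
                                                          
                                                          
                                                          
                                                          
                                                          
                                                          
                                                          
                                                          


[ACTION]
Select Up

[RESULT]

>[-] workspace/                                           
   [ ] router.go                                          
   [ ] handler.h                                          
   [x] logger.rs                                          
   [ ] server.go                                          
   [ ] config.md                                          
   [ ] test.json                                          
   [ ] utils.toml                                         
   [ ] utils.toml                                         
   [ ] logger.html                                        
                                                          
                                                          
                                                          
                                                          
                                                          
                                                          
                                                          
                                                          
                                                          
                                                          
                                                          
                                                          
                                                          
                                                          
                                                          
                                                          


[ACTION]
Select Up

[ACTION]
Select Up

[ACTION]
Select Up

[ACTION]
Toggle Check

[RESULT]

>[x] workspace/                                           
   [x] router.go                                          
   [x] handler.h                                          
   [x] logger.rs                                          
   [x] server.go                                          
   [x] config.md                                          
   [x] test.json                                          
   [x] utils.toml                                         
   [x] utils.toml                                         
   [x] logger.html                                        
                                                          
                                                          
                                                          
                                                          
                                                          
                                                          
                                                          
                                                          
                                                          
                                                          
                                                          
                                                          
                                                          
                                                          
                                                          
                                                          


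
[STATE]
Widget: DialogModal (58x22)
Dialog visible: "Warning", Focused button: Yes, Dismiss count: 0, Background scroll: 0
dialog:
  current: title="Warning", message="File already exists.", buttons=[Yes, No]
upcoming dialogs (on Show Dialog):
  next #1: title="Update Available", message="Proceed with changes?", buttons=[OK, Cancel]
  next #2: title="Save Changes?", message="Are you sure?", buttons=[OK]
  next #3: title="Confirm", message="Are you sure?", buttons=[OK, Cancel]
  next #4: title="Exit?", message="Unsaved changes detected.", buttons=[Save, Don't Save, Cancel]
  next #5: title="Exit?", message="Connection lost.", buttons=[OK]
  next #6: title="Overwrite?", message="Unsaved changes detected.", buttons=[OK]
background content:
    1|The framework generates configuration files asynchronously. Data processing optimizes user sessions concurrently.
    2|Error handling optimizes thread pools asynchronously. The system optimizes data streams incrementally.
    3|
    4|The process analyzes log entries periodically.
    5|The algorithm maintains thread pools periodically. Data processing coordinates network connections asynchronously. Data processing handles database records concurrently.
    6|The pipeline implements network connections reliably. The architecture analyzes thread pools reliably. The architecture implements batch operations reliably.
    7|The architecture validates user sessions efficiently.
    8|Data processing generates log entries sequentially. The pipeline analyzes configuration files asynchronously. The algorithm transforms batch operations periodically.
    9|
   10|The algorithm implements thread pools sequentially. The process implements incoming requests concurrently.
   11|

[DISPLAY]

The framework generates configuration files asynchronously
Error handling optimizes thread pools asynchronously. The 
                                                          
The process analyzes log entries periodically.            
The algorithm maintains thread pools periodically. Data pr
The pipeline implements network connections reliably. The 
The architecture validates user sessions efficiently.     
Data processing generates log entries sequentially. The pi
                 ┌──────────────────────┐                 
The algorithm imp│       Warning        │uentially. The pr
                 │ File already exists. │                 
                 │      [Yes]  No       │                 
                 └──────────────────────┘                 
                                                          
                                                          
                                                          
                                                          
                                                          
                                                          
                                                          
                                                          
                                                          


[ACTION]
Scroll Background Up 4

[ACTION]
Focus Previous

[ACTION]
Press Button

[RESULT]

The framework generates configuration files asynchronously
Error handling optimizes thread pools asynchronously. The 
                                                          
The process analyzes log entries periodically.            
The algorithm maintains thread pools periodically. Data pr
The pipeline implements network connections reliably. The 
The architecture validates user sessions efficiently.     
Data processing generates log entries sequentially. The pi
                                                          
The algorithm implements thread pools sequentially. The pr
                                                          
                                                          
                                                          
                                                          
                                                          
                                                          
                                                          
                                                          
                                                          
                                                          
                                                          
                                                          


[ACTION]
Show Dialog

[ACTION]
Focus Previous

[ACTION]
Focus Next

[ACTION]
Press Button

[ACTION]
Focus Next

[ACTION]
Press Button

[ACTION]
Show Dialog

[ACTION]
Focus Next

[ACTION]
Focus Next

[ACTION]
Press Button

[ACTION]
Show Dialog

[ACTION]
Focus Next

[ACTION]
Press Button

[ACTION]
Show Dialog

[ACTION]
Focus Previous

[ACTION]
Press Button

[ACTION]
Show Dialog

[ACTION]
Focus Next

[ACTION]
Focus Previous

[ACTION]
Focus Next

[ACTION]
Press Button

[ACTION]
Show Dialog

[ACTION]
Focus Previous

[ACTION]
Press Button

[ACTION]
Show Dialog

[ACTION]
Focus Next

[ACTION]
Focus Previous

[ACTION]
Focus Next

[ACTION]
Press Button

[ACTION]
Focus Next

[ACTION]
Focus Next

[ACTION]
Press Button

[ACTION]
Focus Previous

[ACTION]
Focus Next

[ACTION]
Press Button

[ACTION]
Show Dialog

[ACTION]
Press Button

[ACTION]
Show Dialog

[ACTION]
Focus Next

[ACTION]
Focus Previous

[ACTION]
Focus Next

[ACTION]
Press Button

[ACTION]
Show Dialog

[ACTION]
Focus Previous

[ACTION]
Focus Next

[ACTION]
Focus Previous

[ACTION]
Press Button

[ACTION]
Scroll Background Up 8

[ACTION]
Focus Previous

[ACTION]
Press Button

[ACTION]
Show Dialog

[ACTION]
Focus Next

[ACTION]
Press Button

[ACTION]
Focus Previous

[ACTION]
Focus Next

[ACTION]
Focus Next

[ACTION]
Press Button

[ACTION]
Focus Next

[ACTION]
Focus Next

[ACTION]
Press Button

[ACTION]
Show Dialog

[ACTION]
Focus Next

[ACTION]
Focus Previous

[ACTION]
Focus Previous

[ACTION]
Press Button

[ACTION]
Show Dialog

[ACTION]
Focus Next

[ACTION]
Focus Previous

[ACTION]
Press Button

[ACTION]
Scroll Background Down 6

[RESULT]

The architecture validates user sessions efficiently.     
Data processing generates log entries sequentially. The pi
                                                          
The algorithm implements thread pools sequentially. The pr
                                                          
                                                          
                                                          
                                                          
                                                          
                                                          
                                                          
                                                          
                                                          
                                                          
                                                          
                                                          
                                                          
                                                          
                                                          
                                                          
                                                          
                                                          


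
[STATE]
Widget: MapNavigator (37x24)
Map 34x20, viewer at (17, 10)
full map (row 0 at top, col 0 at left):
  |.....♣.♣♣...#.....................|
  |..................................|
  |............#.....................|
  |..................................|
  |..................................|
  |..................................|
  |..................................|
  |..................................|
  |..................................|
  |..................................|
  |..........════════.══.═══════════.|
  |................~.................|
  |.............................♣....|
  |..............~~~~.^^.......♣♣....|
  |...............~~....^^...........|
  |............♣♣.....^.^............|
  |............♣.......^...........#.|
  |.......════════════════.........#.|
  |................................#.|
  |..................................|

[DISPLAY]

                                     
                                     
 .....♣.♣♣...#.....................  
 ..................................  
 ............#.....................  
 ..................................  
 ..................................  
 ..................................  
 ..................................  
 ..................................  
 ..................................  
 ..................................  
 ..........═══════@.══.═══════════.  
 ................~.................  
 .............................♣....  
 ..............~~~~.^^.......♣♣....  
 ...............~~....^^...........  
 ............♣♣.....^.^............  
 ............♣.......^...........#.  
 .......════════════════.........#.  
 ................................#.  
 ..................................  
                                     
                                     


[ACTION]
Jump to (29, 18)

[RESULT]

.......................              
.......................              
.......................              
.......................              
═══════.══.═══════════.              
.....~.................              
..................♣....              
...~~~~.^^.......♣♣....              
....~~....^^...........              
.♣♣.....^.^............              
.♣.......^...........#.              
════════════.........#.              
..................@..#.              
.......................              
                                     
                                     
                                     
                                     
                                     
                                     
                                     
                                     
                                     
                                     


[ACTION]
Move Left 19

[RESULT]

        .............................
        .............................
        .............................
        .............................
        ..........════════.══.═══════
        ................~............
        .............................
        ..............~~~~.^^.......♣
        ...............~~....^^......
        ............♣♣.....^.^.......
        ............♣.......^........
        .......════════════════......
        ..........@..................
        .............................
                                     
                                     
                                     
                                     
                                     
                                     
                                     
                                     
                                     
                                     


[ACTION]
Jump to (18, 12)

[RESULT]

.....♣.♣♣...#.....................   
..................................   
............#.....................   
..................................   
..................................   
..................................   
..................................   
..................................   
..................................   
..................................   
..........════════.══.═══════════.   
................~.................   
..................@..........♣....   
..............~~~~.^^.......♣♣....   
...............~~....^^...........   
............♣♣.....^.^............   
............♣.......^...........#.   
.......════════════════.........#.   
................................#.   
..................................   
                                     
                                     
                                     
                                     


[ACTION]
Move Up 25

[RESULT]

                                     
                                     
                                     
                                     
                                     
                                     
                                     
                                     
                                     
                                     
                                     
                                     
.....♣.♣♣...#.....@...............   
..................................   
............#.....................   
..................................   
..................................   
..................................   
..................................   
..................................   
..................................   
..................................   
..........════════.══.═══════════.   
................~.................   


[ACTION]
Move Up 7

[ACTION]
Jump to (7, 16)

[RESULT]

           ..........................
           ..........................
           ..........................
           ..........................
           ..........................
           ..........................
           ..........════════.══.════
           ................~.........
           ..........................
           ..............~~~~.^^.....
           ...............~~....^^...
           ............♣♣.....^.^....
           .......@....♣.......^.....
           .......════════════════...
           ..........................
           ..........................
                                     
                                     
                                     
                                     
                                     
                                     
                                     
                                     


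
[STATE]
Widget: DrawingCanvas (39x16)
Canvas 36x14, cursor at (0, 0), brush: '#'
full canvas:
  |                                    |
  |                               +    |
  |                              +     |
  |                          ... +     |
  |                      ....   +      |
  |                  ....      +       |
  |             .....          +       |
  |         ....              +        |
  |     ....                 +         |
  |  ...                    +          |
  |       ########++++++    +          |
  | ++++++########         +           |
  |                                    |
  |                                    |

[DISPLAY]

+                                      
                               +       
                              +        
                          ... +        
                      ....   +         
                  ....      +          
             .....          +          
         ....              +           
     ....                 +            
  ...                    +             
       ########++++++    +             
 ++++++########         +              
                                       
                                       
                                       
                                       


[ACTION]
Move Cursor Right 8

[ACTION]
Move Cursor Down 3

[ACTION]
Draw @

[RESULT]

                                       
                               +       
                              +        
        @                 ... +        
                      ....   +         
                  ....      +          
             .....          +          
         ....              +           
     ....                 +            
  ...                    +             
       ########++++++    +             
 ++++++########         +              
                                       
                                       
                                       
                                       


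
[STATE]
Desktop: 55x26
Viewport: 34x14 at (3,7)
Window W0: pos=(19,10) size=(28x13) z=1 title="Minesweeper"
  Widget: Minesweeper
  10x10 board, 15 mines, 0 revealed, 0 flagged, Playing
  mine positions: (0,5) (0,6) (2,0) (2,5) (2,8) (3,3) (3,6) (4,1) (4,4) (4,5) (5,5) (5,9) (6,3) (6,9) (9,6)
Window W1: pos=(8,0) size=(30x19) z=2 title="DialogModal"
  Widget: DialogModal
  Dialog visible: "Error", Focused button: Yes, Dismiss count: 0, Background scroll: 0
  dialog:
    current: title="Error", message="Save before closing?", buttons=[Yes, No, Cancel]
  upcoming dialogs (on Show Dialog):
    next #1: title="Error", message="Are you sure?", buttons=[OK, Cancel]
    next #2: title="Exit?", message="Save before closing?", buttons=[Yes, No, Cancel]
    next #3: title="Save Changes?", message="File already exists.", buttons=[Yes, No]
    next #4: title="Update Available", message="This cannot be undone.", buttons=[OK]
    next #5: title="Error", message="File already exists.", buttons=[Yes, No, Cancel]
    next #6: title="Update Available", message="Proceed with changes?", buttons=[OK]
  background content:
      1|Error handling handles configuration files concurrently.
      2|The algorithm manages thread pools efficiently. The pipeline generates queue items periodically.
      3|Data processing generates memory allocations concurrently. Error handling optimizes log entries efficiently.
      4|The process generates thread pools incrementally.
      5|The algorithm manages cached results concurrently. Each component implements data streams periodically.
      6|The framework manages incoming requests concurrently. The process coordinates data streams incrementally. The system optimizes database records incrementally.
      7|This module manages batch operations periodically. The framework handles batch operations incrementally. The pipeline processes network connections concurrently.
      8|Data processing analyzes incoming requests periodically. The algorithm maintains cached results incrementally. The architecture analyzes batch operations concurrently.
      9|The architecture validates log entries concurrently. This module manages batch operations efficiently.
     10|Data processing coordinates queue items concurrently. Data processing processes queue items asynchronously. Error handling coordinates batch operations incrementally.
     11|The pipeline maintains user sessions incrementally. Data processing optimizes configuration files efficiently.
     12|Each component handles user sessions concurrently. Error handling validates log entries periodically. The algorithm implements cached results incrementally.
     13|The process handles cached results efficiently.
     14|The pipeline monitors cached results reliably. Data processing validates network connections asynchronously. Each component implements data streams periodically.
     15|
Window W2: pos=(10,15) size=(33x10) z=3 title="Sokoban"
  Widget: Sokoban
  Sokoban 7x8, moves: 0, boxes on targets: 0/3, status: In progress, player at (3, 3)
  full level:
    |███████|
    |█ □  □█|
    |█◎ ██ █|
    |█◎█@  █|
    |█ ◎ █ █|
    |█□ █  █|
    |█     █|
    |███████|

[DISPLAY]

     ┃The algorithm manages cached
     ┃Th┌──────────────────────┐mi
     ┃Th│        Error         │op
     ┃Da│ Save before closing? │nc
     ┃Th│ [Yes]  No   Cancel   │ l
     ┃Da└──────────────────────┘s 
     ┃The pipeline maintains user 
     ┃Each component handles user 
     ┃T┏━━━━━━━━━━━━━━━━━━━━━━━━━━
     ┃T┃ Sokoban                  
     ┃ ┠──────────────────────────
     ┗━┃███████                   
       ┃█ □  □█                   
       ┃█◎ ██ █                   


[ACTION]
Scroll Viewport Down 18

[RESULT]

     ┃Da└──────────────────────┘s 
     ┃The pipeline maintains user 
     ┃Each component handles user 
     ┃T┏━━━━━━━━━━━━━━━━━━━━━━━━━━
     ┃T┃ Sokoban                  
     ┃ ┠──────────────────────────
     ┗━┃███████                   
       ┃█ □  □█                   
       ┃█◎ ██ █                   
       ┃█◎█@  █                   
       ┃█ ◎ █ █                   
       ┃█□ █  █                   
       ┗━━━━━━━━━━━━━━━━━━━━━━━━━━
                                  


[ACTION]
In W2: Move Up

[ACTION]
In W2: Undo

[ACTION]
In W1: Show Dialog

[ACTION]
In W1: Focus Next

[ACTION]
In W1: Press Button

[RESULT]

     ┃Data processing coordinates 
     ┃The pipeline maintains user 
     ┃Each component handles user 
     ┃T┏━━━━━━━━━━━━━━━━━━━━━━━━━━
     ┃T┃ Sokoban                  
     ┃ ┠──────────────────────────
     ┗━┃███████                   
       ┃█ □  □█                   
       ┃█◎ ██ █                   
       ┃█◎█@  █                   
       ┃█ ◎ █ █                   
       ┃█□ █  █                   
       ┗━━━━━━━━━━━━━━━━━━━━━━━━━━
                                  
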